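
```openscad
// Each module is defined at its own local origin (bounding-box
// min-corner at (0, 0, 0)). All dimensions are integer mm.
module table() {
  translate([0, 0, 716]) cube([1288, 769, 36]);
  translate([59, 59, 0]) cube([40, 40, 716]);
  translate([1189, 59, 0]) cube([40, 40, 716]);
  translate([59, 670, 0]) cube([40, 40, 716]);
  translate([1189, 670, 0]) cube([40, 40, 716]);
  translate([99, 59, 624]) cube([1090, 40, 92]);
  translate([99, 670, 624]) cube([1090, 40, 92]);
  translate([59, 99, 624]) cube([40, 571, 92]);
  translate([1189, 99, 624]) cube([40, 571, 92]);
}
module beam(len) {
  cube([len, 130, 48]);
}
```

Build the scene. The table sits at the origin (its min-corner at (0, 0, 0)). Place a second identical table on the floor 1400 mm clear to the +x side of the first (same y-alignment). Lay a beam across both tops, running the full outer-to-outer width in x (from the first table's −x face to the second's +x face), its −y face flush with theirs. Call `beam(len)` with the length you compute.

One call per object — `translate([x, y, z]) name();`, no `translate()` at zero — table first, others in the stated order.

table();
translate([2688, 0, 0]) table();
translate([0, 0, 752]) beam(3976);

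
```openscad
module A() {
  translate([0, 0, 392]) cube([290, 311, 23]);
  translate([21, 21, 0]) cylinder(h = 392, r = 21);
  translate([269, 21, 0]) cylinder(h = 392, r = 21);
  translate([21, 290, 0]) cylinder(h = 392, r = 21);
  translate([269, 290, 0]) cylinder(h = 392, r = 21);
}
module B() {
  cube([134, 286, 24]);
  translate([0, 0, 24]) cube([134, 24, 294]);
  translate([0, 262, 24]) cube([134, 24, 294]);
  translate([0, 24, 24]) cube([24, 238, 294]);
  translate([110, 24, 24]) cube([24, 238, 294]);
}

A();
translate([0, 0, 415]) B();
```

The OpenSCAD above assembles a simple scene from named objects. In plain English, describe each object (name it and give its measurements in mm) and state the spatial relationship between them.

A is a simple wooden stool: a rectangular seat 290 mm (x) by 311 mm (y), 23 mm thick, top face at z = 415 mm, on four round legs, each 42 mm in diameter. The legs rest on z = 0, each leg's axis is inset half a diameter from the nearest pair of seat edges (so the leg's bounding box is flush with the corner).

B is an open-topped rectangular box: outside dimensions 134×286×318 mm, with a uniform wall and base thickness of 24 mm. The base is a full 134×286 slab on the floor; four walls sit on top of the base. The front and back walls (the −y and +y sides) span the full width; the two side walls fit between them.

The open box is on top of the stool.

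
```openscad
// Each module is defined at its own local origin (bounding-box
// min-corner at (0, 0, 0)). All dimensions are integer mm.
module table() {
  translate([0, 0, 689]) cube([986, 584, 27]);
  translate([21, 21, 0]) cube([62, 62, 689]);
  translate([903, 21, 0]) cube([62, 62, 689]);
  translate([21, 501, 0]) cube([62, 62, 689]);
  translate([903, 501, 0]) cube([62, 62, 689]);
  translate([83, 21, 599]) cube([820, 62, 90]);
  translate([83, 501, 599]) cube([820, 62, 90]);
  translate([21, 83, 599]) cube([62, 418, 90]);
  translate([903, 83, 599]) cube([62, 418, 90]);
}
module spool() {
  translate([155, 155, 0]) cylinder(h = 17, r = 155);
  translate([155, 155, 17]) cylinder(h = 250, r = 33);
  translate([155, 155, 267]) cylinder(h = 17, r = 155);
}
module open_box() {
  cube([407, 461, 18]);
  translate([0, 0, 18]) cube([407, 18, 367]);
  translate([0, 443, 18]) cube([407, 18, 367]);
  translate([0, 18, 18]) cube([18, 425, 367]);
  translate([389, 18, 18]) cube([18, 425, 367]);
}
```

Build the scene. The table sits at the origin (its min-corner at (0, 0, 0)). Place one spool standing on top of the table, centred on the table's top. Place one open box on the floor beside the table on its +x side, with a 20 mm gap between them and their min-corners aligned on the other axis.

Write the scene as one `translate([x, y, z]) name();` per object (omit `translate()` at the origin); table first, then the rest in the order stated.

table();
translate([338, 137, 716]) spool();
translate([1006, 0, 0]) open_box();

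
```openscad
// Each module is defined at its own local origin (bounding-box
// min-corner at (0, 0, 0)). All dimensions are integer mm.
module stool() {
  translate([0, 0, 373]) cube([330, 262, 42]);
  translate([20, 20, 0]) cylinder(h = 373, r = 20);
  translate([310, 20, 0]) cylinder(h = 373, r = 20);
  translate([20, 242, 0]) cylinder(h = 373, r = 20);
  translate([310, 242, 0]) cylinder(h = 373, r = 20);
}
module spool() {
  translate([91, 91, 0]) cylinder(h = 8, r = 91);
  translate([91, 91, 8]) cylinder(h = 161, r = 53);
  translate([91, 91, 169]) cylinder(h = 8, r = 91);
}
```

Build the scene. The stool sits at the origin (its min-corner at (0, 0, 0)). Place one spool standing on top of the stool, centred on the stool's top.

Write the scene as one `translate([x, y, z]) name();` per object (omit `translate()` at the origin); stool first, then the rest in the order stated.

stool();
translate([74, 40, 415]) spool();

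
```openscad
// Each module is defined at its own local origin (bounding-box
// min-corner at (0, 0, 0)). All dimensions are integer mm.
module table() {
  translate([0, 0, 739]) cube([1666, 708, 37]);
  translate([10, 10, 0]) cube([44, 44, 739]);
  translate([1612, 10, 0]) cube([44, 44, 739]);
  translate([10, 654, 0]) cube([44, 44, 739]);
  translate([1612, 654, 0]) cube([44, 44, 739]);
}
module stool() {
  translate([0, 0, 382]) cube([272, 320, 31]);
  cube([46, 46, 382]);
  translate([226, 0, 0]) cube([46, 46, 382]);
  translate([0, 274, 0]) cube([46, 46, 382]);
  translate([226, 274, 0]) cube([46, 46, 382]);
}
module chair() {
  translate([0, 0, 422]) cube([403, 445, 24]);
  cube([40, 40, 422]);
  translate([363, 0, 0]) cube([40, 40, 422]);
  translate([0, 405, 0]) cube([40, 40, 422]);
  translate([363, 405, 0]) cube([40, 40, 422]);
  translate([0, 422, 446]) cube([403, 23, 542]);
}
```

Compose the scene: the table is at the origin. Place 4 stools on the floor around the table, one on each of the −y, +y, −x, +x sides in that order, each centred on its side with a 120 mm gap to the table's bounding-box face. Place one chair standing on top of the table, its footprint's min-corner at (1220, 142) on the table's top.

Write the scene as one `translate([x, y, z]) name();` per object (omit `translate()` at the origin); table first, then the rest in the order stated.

table();
translate([697, -440, 0]) stool();
translate([697, 828, 0]) stool();
translate([-392, 194, 0]) stool();
translate([1786, 194, 0]) stool();
translate([1220, 142, 776]) chair();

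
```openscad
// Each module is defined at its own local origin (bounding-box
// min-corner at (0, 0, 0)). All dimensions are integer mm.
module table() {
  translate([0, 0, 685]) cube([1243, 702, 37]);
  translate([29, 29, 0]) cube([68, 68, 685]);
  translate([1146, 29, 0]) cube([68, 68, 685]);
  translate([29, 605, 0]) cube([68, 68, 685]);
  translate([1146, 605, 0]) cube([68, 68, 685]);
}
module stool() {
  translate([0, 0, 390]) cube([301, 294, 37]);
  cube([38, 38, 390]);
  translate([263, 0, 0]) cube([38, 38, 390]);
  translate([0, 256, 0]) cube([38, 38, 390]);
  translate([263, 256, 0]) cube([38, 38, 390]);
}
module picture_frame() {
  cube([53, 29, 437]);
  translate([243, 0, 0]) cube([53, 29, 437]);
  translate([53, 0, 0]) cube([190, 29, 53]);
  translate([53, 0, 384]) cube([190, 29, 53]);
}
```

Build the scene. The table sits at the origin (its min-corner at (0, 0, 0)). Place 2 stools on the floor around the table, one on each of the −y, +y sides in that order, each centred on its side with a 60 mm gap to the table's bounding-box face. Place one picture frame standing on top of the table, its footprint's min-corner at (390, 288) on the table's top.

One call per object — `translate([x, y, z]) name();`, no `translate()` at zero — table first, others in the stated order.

table();
translate([471, -354, 0]) stool();
translate([471, 762, 0]) stool();
translate([390, 288, 722]) picture_frame();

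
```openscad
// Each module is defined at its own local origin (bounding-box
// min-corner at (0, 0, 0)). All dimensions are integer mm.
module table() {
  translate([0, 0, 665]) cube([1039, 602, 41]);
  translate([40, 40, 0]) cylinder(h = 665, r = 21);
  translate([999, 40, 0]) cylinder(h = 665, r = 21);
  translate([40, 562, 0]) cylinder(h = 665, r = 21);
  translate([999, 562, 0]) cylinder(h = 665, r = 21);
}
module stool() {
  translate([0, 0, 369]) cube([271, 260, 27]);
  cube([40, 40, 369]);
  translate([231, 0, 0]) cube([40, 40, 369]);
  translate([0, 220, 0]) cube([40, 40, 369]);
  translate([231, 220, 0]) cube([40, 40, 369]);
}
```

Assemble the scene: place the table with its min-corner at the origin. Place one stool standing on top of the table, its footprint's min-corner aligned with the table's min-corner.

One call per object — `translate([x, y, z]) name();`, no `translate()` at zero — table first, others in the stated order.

table();
translate([0, 0, 706]) stool();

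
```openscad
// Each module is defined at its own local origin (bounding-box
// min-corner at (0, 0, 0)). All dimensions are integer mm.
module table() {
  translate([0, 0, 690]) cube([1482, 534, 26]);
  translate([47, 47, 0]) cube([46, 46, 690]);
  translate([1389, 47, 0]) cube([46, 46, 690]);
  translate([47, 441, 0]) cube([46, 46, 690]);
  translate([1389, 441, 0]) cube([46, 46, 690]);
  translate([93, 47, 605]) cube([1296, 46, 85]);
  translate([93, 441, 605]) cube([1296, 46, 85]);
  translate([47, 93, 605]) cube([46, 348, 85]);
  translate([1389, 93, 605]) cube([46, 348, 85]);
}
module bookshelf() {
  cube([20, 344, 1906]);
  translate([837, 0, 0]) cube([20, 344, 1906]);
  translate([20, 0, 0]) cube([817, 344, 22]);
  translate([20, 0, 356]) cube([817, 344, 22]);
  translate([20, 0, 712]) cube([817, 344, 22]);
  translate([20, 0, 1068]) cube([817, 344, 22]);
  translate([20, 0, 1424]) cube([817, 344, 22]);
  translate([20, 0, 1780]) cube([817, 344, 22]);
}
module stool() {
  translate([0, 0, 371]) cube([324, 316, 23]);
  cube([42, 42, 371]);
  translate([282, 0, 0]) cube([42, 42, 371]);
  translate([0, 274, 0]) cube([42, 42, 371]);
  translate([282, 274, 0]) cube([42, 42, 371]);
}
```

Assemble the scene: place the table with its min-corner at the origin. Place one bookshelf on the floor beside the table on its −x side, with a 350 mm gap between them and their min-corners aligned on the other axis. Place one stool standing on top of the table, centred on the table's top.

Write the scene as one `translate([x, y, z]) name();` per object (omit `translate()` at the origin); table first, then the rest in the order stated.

table();
translate([-1207, 0, 0]) bookshelf();
translate([579, 109, 716]) stool();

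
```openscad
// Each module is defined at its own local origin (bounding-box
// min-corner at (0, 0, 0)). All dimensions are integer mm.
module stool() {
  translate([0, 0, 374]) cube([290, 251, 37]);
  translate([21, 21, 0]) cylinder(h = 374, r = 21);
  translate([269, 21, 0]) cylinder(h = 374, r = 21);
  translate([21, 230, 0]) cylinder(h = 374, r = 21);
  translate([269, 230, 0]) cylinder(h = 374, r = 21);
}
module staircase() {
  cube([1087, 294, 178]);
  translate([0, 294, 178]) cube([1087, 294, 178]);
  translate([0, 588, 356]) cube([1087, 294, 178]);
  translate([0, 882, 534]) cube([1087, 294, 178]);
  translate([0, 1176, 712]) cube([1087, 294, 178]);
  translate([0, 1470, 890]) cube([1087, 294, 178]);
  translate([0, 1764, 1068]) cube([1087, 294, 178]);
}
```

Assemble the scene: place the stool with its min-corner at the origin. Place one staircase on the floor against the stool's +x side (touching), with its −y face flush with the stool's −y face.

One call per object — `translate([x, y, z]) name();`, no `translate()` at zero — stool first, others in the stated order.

stool();
translate([290, 0, 0]) staircase();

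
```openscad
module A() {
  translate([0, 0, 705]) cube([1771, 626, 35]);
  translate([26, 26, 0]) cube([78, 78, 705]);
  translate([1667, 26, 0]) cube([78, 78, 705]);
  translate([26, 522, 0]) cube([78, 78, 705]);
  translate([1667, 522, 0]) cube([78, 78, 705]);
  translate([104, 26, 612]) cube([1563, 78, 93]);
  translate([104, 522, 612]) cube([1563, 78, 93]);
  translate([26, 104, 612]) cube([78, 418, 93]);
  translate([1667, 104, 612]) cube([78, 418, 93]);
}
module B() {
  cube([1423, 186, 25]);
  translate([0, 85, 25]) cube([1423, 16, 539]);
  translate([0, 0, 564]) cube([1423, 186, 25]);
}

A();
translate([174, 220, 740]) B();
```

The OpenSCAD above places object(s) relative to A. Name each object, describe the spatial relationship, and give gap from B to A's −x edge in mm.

The I-beam's min-x is at 174; the table's min-x is 0; gap = 174 mm.

A is a table. B is an I-beam. The I-beam is on top of the table, centred. The gap from the I-beam to the table's −x edge is 174 mm.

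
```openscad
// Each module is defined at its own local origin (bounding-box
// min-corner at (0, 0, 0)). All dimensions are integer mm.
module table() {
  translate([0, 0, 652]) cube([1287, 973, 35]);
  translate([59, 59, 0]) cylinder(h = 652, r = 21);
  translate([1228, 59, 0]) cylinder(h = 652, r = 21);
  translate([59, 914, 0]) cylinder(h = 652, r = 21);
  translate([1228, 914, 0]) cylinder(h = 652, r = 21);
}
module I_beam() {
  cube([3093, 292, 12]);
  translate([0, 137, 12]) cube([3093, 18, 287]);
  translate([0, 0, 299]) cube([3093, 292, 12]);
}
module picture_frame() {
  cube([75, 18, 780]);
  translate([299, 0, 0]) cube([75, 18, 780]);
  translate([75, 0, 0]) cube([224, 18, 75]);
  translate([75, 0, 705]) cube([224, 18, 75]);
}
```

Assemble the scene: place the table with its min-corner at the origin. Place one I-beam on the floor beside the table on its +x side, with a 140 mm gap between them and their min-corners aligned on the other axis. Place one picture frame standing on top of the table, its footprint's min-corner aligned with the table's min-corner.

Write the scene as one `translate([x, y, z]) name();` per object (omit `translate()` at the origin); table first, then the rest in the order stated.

table();
translate([1427, 0, 0]) I_beam();
translate([0, 0, 687]) picture_frame();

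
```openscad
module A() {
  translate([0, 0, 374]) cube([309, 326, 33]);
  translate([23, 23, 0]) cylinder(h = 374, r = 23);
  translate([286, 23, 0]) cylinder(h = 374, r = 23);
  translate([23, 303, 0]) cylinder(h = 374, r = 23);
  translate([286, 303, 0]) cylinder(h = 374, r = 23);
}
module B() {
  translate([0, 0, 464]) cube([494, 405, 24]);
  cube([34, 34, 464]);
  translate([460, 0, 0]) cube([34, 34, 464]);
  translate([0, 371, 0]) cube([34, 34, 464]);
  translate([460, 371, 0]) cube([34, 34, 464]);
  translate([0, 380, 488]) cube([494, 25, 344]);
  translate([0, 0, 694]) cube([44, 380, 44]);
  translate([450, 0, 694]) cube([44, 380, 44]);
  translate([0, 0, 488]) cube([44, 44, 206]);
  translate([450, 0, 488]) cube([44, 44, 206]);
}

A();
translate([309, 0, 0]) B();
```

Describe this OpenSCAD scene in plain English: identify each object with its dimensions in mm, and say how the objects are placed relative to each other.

A is a four-legged stool. The seat is 309×326 mm, 33 mm thick, top at z = 407 mm. It stands on four round legs, each 46 mm in diameter, from z = 0 to the seat underside, each leg's axis is inset half a diameter from the nearest pair of seat edges (so the leg's bounding box is flush with the corner).

B is a chair. The seat is a 494×405×24 mm slab with its top at z = 488 mm, on four 34×34 mm corner legs (flush with the seat edges, standing on z = 0). A flat backrest 25 mm thick, 344 mm tall, spans the full seat width and rises from the seat top along its +y edge, rear face flush with the rear of the seat. Two armrests of 44×44 mm section run along each side from the seat's front edge to the front of the backrest, top faces 250 mm above the seat top and outer faces flush with the seat's x-edges; a 44×44 mm post under the front of each armrest stands on the seat at the front corner.

The chair is against the stool's +x side, with their −y faces flush.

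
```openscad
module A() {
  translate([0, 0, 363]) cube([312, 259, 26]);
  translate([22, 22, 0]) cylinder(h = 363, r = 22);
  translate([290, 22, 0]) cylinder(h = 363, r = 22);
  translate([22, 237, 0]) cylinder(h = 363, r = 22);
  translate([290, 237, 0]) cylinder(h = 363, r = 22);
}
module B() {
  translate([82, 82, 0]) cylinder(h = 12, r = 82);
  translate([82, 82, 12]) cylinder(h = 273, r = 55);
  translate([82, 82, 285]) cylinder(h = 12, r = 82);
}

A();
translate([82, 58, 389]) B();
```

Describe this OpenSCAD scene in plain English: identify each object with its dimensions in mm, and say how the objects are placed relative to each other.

A is a simple wooden stool: a rectangular seat 312 mm (x) by 259 mm (y), 26 mm thick, top face at z = 389 mm, on four round legs, each 44 mm in diameter. The legs rest on z = 0, each leg's axis is inset half a diameter from the nearest pair of seat edges (so the leg's bounding box is flush with the corner).

B is a spool: two coaxial disc flanges of radius 82 mm and thickness 12 mm, joined by a core cylinder of radius 55 mm and height 273 mm. The lower flange rests on z = 0 and the three cylinders share a vertical axis.

The spool is on top of the stool.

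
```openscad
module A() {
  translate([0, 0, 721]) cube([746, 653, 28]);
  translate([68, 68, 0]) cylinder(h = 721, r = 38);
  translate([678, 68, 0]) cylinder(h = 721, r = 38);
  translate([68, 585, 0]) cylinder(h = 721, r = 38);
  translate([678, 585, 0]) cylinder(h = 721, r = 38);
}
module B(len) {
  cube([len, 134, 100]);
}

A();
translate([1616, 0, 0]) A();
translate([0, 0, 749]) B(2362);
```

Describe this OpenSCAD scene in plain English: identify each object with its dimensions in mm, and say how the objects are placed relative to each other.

A is a table: top 746 mm (x) × 653 mm (y), 28 mm thick, upper face at z = 749 mm, on four round legs of 76 mm diameter, each leg's bounding box inset 30 mm from the nearest pair of top edges, running from z = 0 to the bottom of the top.

B is a rectangular beam 2362 mm long (x), 134 mm deep (y), 100 mm thick (z).

The beam spans the tops of two tables placed 870 mm apart, resting at z = 749 mm.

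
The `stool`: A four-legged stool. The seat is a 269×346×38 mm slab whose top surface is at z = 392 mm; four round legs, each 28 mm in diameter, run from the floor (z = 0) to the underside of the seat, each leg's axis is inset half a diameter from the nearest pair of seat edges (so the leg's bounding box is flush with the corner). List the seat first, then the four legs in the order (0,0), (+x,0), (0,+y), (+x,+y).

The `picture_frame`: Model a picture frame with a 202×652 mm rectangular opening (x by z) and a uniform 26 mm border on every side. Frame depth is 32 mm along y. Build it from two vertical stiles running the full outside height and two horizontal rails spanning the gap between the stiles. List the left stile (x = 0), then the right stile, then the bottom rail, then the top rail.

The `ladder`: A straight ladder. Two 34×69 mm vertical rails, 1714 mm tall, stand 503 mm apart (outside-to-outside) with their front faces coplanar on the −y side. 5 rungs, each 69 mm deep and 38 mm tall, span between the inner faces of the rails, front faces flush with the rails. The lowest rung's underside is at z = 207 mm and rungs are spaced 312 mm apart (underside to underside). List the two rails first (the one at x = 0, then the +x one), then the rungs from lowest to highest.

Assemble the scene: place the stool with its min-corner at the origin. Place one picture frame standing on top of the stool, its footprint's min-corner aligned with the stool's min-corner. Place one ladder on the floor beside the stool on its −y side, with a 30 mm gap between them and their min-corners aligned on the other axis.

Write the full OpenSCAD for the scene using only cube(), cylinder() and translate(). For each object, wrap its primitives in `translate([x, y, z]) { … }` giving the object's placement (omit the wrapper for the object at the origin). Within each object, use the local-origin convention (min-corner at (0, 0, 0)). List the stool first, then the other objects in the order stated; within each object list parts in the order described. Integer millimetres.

translate([0, 0, 354]) cube([269, 346, 38]);
translate([14, 14, 0]) cylinder(h = 354, r = 14);
translate([255, 14, 0]) cylinder(h = 354, r = 14);
translate([14, 332, 0]) cylinder(h = 354, r = 14);
translate([255, 332, 0]) cylinder(h = 354, r = 14);
translate([0, 0, 392]) {
  cube([26, 32, 704]);
  translate([228, 0, 0]) cube([26, 32, 704]);
  translate([26, 0, 0]) cube([202, 32, 26]);
  translate([26, 0, 678]) cube([202, 32, 26]);
}
translate([0, -99, 0]) {
  cube([34, 69, 1714]);
  translate([469, 0, 0]) cube([34, 69, 1714]);
  translate([34, 0, 207]) cube([435, 69, 38]);
  translate([34, 0, 519]) cube([435, 69, 38]);
  translate([34, 0, 831]) cube([435, 69, 38]);
  translate([34, 0, 1143]) cube([435, 69, 38]);
  translate([34, 0, 1455]) cube([435, 69, 38]);
}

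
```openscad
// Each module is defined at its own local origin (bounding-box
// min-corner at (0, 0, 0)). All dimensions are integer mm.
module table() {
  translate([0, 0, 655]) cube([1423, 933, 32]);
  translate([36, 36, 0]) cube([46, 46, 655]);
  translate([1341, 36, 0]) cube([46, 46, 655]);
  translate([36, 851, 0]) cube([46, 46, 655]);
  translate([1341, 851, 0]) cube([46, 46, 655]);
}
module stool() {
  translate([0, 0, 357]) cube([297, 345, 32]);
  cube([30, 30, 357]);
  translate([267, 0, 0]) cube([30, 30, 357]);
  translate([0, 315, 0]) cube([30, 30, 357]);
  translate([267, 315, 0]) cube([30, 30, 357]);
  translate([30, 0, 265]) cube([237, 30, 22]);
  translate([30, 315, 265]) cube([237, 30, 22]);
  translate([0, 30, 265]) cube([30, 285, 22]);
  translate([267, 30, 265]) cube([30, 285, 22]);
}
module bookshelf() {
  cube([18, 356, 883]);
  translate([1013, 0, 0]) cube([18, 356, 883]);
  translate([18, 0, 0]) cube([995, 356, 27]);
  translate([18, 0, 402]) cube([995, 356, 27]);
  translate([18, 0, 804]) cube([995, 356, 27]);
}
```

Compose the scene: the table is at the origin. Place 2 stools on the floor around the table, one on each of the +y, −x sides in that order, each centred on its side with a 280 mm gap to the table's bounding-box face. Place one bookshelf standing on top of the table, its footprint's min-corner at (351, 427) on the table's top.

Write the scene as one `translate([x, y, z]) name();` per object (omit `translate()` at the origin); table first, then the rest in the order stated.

table();
translate([563, 1213, 0]) stool();
translate([-577, 294, 0]) stool();
translate([351, 427, 687]) bookshelf();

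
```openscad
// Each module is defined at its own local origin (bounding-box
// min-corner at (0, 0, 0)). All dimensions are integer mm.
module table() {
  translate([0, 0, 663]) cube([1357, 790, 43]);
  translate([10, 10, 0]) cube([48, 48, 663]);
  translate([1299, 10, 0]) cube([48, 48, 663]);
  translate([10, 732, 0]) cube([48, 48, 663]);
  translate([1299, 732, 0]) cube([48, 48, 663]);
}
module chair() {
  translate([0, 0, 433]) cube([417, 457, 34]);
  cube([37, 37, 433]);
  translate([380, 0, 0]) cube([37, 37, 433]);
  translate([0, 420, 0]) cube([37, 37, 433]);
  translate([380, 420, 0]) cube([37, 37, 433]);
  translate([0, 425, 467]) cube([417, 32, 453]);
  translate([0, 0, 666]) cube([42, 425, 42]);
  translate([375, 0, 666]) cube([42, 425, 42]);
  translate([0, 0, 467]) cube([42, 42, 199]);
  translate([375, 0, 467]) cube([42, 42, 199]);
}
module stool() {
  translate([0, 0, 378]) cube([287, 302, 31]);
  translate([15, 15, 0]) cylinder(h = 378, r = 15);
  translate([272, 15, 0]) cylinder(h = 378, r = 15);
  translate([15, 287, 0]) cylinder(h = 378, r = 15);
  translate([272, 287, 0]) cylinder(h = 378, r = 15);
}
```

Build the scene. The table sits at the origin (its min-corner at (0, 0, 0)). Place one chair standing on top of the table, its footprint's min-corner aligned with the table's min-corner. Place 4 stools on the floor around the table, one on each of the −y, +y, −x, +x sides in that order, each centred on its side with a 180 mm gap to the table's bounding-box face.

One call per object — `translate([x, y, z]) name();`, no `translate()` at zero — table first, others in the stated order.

table();
translate([0, 0, 706]) chair();
translate([535, -482, 0]) stool();
translate([535, 970, 0]) stool();
translate([-467, 244, 0]) stool();
translate([1537, 244, 0]) stool();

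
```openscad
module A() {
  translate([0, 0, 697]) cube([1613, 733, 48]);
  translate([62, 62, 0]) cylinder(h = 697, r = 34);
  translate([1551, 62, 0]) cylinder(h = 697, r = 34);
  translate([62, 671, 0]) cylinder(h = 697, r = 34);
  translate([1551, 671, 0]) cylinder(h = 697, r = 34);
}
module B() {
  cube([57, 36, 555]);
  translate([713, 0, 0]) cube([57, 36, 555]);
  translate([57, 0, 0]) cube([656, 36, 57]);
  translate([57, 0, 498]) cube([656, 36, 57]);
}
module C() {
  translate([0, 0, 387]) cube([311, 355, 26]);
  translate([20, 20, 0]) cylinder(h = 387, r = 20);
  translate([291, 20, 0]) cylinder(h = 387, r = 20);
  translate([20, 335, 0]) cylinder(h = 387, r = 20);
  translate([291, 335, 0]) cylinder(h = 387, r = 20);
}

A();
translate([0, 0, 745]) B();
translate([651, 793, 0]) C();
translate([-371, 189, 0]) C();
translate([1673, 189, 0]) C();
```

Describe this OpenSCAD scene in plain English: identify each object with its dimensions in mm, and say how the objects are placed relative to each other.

A is a rectangular dining table. The top is 1613×733×48 mm with its upper surface at z = 745 mm. It stands on four round legs of 68 mm diameter, each leg's bounding box inset 28 mm from the nearest pair of top edges, running from the floor to the underside of the top.

B is a rectangular picture frame lying in the x–z plane (depth along y). The opening is 656 mm wide (x) by 441 mm tall (z), surrounded by a border 57 mm wide on all four sides. The frame is 36 mm deep and is made of two full-height vertical stiles with two horizontal rails fitted between them.

C is a four-legged stool. The seat is 311×355 mm, 26 mm thick, top at z = 413 mm. It stands on four round legs, each 40 mm in diameter, from z = 0 to the seat underside, each leg's axis is inset half a diameter from the nearest pair of seat edges (so the leg's bounding box is flush with the corner).

The picture frame is on top of the table. Three stools sit around the table at the +y, −x, +x sides.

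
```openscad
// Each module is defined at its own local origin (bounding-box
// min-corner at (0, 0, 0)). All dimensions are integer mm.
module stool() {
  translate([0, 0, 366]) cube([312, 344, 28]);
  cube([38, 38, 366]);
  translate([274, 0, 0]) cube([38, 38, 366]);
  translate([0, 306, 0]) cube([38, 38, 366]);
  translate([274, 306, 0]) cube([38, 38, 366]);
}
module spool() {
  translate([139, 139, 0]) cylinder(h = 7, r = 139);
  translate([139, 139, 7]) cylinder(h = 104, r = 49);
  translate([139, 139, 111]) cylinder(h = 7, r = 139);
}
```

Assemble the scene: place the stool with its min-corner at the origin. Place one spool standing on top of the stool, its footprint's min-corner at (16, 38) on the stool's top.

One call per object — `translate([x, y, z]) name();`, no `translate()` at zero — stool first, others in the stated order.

stool();
translate([16, 38, 394]) spool();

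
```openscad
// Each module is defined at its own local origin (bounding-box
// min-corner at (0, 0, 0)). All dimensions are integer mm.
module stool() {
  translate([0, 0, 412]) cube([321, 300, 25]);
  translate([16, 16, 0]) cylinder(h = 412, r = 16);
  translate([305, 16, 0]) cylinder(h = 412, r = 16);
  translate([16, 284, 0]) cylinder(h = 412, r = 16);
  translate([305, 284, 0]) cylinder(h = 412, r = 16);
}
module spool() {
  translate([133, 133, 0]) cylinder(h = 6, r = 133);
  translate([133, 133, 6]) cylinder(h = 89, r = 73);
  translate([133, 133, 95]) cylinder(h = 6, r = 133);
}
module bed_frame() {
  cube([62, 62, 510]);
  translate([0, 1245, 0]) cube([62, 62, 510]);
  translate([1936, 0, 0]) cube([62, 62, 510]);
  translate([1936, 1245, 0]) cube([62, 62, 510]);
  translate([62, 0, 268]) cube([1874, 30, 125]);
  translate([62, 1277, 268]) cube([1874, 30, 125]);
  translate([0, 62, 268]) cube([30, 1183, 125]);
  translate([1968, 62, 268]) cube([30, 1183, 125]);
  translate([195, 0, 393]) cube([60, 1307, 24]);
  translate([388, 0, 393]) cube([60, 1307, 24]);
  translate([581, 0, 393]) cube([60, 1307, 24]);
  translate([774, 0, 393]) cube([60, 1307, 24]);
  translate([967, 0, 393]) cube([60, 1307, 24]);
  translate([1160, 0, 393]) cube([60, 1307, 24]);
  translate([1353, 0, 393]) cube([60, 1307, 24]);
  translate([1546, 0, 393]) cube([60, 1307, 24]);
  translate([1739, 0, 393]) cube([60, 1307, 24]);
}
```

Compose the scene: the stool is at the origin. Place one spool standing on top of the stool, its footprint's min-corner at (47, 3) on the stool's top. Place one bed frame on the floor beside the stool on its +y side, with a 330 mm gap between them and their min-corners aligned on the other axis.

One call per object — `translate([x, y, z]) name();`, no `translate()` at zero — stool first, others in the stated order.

stool();
translate([47, 3, 437]) spool();
translate([0, 630, 0]) bed_frame();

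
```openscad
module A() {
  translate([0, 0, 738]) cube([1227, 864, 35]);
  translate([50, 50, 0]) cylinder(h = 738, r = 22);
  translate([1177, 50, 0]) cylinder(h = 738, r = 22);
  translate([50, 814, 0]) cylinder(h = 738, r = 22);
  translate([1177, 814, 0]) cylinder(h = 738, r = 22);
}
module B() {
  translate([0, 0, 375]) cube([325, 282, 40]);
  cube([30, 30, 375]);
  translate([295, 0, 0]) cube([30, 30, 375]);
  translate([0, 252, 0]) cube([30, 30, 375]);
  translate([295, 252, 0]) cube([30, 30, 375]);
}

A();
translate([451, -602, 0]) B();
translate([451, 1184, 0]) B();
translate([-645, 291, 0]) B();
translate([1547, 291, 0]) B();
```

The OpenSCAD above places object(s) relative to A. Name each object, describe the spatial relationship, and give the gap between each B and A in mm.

Each stool's nearest face is 320 mm from the table's bounding box.

A is a table. B is a stool. Four stools sit around the table at the −y, +y, −x, +x sides. The gap between each stool and the table is 320 mm.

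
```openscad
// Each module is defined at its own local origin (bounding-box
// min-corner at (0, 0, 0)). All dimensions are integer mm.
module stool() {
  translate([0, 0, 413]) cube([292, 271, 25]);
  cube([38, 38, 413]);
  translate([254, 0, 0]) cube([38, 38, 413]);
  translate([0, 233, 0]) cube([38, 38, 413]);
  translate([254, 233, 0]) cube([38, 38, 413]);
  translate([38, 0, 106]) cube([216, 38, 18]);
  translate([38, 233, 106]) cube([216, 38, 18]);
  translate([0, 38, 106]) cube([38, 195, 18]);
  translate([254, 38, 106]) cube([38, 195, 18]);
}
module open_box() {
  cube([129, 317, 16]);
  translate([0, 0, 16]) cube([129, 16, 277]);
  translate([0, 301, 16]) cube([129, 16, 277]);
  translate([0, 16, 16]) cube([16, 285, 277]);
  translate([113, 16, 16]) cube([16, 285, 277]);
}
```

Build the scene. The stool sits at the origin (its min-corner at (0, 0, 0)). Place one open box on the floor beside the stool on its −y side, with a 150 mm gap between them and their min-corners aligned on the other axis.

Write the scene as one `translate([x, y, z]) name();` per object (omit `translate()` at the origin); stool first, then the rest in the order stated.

stool();
translate([0, -467, 0]) open_box();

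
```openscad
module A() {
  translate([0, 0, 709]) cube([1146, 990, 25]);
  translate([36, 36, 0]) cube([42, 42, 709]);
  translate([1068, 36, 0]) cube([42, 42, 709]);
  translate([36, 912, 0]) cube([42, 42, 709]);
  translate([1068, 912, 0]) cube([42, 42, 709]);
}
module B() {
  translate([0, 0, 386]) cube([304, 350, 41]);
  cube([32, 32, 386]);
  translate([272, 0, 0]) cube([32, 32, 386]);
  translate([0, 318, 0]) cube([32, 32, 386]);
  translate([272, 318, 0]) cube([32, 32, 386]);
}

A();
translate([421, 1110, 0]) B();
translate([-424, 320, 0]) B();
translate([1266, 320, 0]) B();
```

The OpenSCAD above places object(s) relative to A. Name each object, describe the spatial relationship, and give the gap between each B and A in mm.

A is a table. B is a stool. Three stools sit around the table at the +y, −x, +x sides. The gap between each stool and the table is 120 mm.

Each stool's nearest face is 120 mm from the table's bounding box.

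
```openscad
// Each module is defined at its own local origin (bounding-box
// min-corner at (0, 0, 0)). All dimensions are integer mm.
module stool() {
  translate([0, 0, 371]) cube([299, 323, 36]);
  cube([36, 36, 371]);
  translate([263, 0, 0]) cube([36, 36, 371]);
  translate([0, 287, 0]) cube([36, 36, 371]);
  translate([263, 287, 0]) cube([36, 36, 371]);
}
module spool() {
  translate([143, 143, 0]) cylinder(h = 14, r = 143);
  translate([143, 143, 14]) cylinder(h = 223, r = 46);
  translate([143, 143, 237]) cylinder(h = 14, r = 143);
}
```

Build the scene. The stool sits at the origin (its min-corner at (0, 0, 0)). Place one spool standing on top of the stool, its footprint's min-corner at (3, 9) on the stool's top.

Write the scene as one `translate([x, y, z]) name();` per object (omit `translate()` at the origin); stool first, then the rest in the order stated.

stool();
translate([3, 9, 407]) spool();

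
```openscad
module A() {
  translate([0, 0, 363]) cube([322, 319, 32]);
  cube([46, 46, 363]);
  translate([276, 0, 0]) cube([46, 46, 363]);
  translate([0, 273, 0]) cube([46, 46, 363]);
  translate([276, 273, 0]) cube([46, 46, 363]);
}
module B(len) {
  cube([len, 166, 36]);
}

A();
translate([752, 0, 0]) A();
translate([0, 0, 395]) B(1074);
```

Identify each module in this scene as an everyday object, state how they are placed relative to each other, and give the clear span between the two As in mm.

Second stool starts at x = 752; first ends at x = 322; clear span = 752 − 322 = 430 mm.

A is a stool. B is a beam. A beam spans the tops of two stools. The clear span between the two stools is 430 mm.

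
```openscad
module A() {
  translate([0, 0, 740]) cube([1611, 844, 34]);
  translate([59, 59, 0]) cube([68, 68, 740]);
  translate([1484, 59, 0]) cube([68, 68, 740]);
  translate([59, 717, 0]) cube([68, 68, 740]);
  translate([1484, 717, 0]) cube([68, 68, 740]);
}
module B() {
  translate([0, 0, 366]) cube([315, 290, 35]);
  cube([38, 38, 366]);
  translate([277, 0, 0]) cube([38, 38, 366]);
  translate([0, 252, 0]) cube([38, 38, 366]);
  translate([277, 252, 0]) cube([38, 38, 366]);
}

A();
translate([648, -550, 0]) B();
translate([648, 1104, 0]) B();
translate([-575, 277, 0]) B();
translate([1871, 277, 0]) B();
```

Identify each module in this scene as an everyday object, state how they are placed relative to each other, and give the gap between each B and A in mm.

Each stool's nearest face is 260 mm from the table's bounding box.

A is a table. B is a stool. Four stools sit around the table at the −y, +y, −x, +x sides. The gap between each stool and the table is 260 mm.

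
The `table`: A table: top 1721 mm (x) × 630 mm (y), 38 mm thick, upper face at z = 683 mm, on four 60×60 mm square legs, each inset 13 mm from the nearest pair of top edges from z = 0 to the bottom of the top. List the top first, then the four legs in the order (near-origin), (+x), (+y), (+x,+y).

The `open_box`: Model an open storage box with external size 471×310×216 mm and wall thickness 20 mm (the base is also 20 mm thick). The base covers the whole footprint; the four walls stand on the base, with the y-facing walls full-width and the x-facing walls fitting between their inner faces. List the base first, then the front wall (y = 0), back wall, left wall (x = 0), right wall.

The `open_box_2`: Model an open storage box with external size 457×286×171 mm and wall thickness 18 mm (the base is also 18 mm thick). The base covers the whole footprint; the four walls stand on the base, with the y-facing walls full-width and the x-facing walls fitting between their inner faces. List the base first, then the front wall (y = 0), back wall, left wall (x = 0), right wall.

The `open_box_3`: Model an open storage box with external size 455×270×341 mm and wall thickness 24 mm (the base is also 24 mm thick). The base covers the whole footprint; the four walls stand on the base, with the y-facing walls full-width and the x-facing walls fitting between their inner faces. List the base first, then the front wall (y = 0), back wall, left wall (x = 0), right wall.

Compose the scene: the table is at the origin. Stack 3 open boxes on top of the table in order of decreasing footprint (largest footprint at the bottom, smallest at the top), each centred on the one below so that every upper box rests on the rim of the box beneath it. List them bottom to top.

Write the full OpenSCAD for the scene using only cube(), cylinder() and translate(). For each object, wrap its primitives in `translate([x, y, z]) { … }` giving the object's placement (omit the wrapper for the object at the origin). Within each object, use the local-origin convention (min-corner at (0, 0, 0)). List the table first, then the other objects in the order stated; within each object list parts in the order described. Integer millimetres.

translate([0, 0, 645]) cube([1721, 630, 38]);
translate([13, 13, 0]) cube([60, 60, 645]);
translate([1648, 13, 0]) cube([60, 60, 645]);
translate([13, 557, 0]) cube([60, 60, 645]);
translate([1648, 557, 0]) cube([60, 60, 645]);
translate([625, 160, 683]) {
  cube([471, 310, 20]);
  translate([0, 0, 20]) cube([471, 20, 196]);
  translate([0, 290, 20]) cube([471, 20, 196]);
  translate([0, 20, 20]) cube([20, 270, 196]);
  translate([451, 20, 20]) cube([20, 270, 196]);
}
translate([632, 172, 899]) {
  cube([457, 286, 18]);
  translate([0, 0, 18]) cube([457, 18, 153]);
  translate([0, 268, 18]) cube([457, 18, 153]);
  translate([0, 18, 18]) cube([18, 250, 153]);
  translate([439, 18, 18]) cube([18, 250, 153]);
}
translate([633, 180, 1070]) {
  cube([455, 270, 24]);
  translate([0, 0, 24]) cube([455, 24, 317]);
  translate([0, 246, 24]) cube([455, 24, 317]);
  translate([0, 24, 24]) cube([24, 222, 317]);
  translate([431, 24, 24]) cube([24, 222, 317]);
}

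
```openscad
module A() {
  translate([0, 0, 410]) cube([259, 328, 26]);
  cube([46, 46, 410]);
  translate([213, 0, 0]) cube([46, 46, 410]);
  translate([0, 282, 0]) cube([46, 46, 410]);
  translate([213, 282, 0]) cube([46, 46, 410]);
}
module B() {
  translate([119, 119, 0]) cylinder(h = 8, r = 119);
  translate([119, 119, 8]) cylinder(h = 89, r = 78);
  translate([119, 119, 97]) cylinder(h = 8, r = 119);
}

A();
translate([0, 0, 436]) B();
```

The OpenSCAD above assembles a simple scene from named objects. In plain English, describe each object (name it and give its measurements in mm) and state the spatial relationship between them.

A is a four-legged stool. The seat is a 259×328×26 mm slab whose top surface is at z = 436 mm; four square legs, each 46×46 mm in cross-section, run from the floor (z = 0) to the underside of the seat, each flush with a corner of the seat.

B is a spool: two coaxial disc flanges of radius 119 mm and thickness 8 mm, joined by a core cylinder of radius 78 mm and height 89 mm. The lower flange rests on z = 0 and the three cylinders share a vertical axis.

The spool is on top of the stool.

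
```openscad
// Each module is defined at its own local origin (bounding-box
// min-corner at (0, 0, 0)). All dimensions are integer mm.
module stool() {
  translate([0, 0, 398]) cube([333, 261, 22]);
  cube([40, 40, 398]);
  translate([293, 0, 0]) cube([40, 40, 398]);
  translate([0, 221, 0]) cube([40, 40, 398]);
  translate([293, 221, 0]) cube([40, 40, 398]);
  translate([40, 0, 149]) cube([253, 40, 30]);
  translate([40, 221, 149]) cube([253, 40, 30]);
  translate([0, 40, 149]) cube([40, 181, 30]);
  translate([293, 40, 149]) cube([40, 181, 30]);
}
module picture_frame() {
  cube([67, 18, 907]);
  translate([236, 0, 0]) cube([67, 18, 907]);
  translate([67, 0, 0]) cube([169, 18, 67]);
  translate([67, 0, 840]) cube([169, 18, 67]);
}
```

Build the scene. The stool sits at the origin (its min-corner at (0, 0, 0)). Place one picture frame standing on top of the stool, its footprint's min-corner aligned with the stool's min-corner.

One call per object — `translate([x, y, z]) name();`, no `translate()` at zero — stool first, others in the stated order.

stool();
translate([0, 0, 420]) picture_frame();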